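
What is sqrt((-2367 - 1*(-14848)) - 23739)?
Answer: I*sqrt(11258) ≈ 106.1*I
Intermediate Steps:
sqrt((-2367 - 1*(-14848)) - 23739) = sqrt((-2367 + 14848) - 23739) = sqrt(12481 - 23739) = sqrt(-11258) = I*sqrt(11258)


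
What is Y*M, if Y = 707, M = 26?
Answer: 18382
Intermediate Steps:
Y*M = 707*26 = 18382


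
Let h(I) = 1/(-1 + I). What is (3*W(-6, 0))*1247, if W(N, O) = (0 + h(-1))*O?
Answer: 0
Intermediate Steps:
W(N, O) = -O/2 (W(N, O) = (0 + 1/(-1 - 1))*O = (0 + 1/(-2))*O = (0 - ½)*O = -O/2)
(3*W(-6, 0))*1247 = (3*(-½*0))*1247 = (3*0)*1247 = 0*1247 = 0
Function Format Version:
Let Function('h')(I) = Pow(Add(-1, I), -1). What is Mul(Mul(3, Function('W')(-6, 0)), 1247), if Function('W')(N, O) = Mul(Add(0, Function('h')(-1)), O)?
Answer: 0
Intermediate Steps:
Function('W')(N, O) = Mul(Rational(-1, 2), O) (Function('W')(N, O) = Mul(Add(0, Pow(Add(-1, -1), -1)), O) = Mul(Add(0, Pow(-2, -1)), O) = Mul(Add(0, Rational(-1, 2)), O) = Mul(Rational(-1, 2), O))
Mul(Mul(3, Function('W')(-6, 0)), 1247) = Mul(Mul(3, Mul(Rational(-1, 2), 0)), 1247) = Mul(Mul(3, 0), 1247) = Mul(0, 1247) = 0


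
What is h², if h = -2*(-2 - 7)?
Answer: 324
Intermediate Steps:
h = 18 (h = -2*(-9) = 18)
h² = 18² = 324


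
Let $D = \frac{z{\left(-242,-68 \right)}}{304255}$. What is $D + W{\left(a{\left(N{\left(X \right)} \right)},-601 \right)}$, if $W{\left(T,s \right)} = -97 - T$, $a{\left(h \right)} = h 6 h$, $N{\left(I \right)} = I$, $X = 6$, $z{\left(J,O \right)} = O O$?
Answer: $- \frac{95227191}{304255} \approx -312.98$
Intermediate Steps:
$z{\left(J,O \right)} = O^{2}$
$a{\left(h \right)} = 6 h^{2}$ ($a{\left(h \right)} = 6 h h = 6 h^{2}$)
$D = \frac{4624}{304255}$ ($D = \frac{\left(-68\right)^{2}}{304255} = 4624 \cdot \frac{1}{304255} = \frac{4624}{304255} \approx 0.015198$)
$D + W{\left(a{\left(N{\left(X \right)} \right)},-601 \right)} = \frac{4624}{304255} - \left(97 + 6 \cdot 6^{2}\right) = \frac{4624}{304255} - \left(97 + 6 \cdot 36\right) = \frac{4624}{304255} - 313 = - \frac{95227191}{304255}$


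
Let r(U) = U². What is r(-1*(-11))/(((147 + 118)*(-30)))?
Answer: -121/7950 ≈ -0.015220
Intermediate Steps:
r(-1*(-11))/(((147 + 118)*(-30))) = (-1*(-11))²/(((147 + 118)*(-30))) = 11²/((265*(-30))) = 121/(-7950) = 121*(-1/7950) = -121/7950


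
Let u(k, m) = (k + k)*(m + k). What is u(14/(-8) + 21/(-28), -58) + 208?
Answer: 1021/2 ≈ 510.50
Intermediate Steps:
u(k, m) = 2*k*(k + m) (u(k, m) = (2*k)*(k + m) = 2*k*(k + m))
u(14/(-8) + 21/(-28), -58) + 208 = 2*(14/(-8) + 21/(-28))*((14/(-8) + 21/(-28)) - 58) + 208 = 2*(14*(-⅛) + 21*(-1/28))*((14*(-⅛) + 21*(-1/28)) - 58) + 208 = 2*(-7/4 - ¾)*((-7/4 - ¾) - 58) + 208 = 2*(-5/2)*(-5/2 - 58) + 208 = 2*(-5/2)*(-121/2) + 208 = 605/2 + 208 = 1021/2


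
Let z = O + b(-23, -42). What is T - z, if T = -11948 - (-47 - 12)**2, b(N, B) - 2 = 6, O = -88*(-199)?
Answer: -32949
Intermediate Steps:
O = 17512
b(N, B) = 8 (b(N, B) = 2 + 6 = 8)
T = -15429 (T = -11948 - 1*(-59)**2 = -11948 - 1*3481 = -11948 - 3481 = -15429)
z = 17520 (z = 17512 + 8 = 17520)
T - z = -15429 - 1*17520 = -15429 - 17520 = -32949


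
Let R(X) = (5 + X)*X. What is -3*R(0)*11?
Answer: 0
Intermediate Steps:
R(X) = X*(5 + X)
-3*R(0)*11 = -0*(5 + 0)*11 = -0*5*11 = -3*0*11 = 0*11 = 0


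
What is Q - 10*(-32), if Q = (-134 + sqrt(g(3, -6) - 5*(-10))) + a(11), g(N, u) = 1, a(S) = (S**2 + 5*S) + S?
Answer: 373 + sqrt(51) ≈ 380.14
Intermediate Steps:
a(S) = S**2 + 6*S
Q = 53 + sqrt(51) (Q = (-134 + sqrt(1 - 5*(-10))) + 11*(6 + 11) = (-134 + sqrt(1 + 50)) + 11*17 = (-134 + sqrt(51)) + 187 = 53 + sqrt(51) ≈ 60.141)
Q - 10*(-32) = (53 + sqrt(51)) - 10*(-32) = (53 + sqrt(51)) - 1*(-320) = (53 + sqrt(51)) + 320 = 373 + sqrt(51)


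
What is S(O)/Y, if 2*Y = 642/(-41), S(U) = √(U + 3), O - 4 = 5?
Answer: -82*√3/321 ≈ -0.44246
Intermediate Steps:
O = 9 (O = 4 + 5 = 9)
S(U) = √(3 + U)
Y = -321/41 (Y = (642/(-41))/2 = (642*(-1/41))/2 = (½)*(-642/41) = -321/41 ≈ -7.8293)
S(O)/Y = √(3 + 9)/(-321/41) = √12*(-41/321) = (2*√3)*(-41/321) = -82*√3/321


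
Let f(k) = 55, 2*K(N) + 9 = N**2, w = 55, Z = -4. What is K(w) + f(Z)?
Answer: 1563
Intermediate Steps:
K(N) = -9/2 + N**2/2
K(w) + f(Z) = (-9/2 + (1/2)*55**2) + 55 = (-9/2 + (1/2)*3025) + 55 = (-9/2 + 3025/2) + 55 = 1508 + 55 = 1563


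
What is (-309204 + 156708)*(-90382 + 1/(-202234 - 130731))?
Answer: 4589221125056976/332965 ≈ 1.3783e+10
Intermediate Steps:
(-309204 + 156708)*(-90382 + 1/(-202234 - 130731)) = -152496*(-90382 + 1/(-332965)) = -152496*(-90382 - 1/332965) = -152496*(-30094042631/332965) = 4589221125056976/332965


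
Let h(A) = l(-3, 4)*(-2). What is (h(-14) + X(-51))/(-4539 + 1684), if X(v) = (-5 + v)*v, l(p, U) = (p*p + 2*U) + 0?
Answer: -2822/2855 ≈ -0.98844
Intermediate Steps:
l(p, U) = p² + 2*U (l(p, U) = (p² + 2*U) + 0 = p² + 2*U)
h(A) = -34 (h(A) = ((-3)² + 2*4)*(-2) = (9 + 8)*(-2) = 17*(-2) = -34)
X(v) = v*(-5 + v)
(h(-14) + X(-51))/(-4539 + 1684) = (-34 - 51*(-5 - 51))/(-4539 + 1684) = (-34 - 51*(-56))/(-2855) = (-34 + 2856)*(-1/2855) = 2822*(-1/2855) = -2822/2855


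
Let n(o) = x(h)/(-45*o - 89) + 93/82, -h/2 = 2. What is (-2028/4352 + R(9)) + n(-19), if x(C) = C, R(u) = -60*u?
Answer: -9214500461/17084864 ≈ -539.34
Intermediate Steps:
h = -4 (h = -2*2 = -4)
n(o) = 93/82 - 4/(-89 - 45*o) (n(o) = -4/(-45*o - 89) + 93/82 = -4/(-89 - 45*o) + 93*(1/82) = -4/(-89 - 45*o) + 93/82 = 93/82 - 4/(-89 - 45*o))
(-2028/4352 + R(9)) + n(-19) = (-2028/4352 - 60*9) + 5*(1721 + 837*(-19))/(82*(89 + 45*(-19))) = (-2028*1/4352 - 540) + 5*(1721 - 15903)/(82*(89 - 855)) = (-507/1088 - 540) + (5/82)*(-14182)/(-766) = -588027/1088 + (5/82)*(-1/766)*(-14182) = -588027/1088 + 35455/31406 = -9214500461/17084864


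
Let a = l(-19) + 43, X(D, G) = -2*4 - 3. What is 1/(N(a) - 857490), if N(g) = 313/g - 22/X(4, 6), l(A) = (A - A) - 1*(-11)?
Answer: -54/46304039 ≈ -1.1662e-6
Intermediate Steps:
l(A) = 11 (l(A) = 0 + 11 = 11)
X(D, G) = -11 (X(D, G) = -8 - 3 = -11)
a = 54 (a = 11 + 43 = 54)
N(g) = 2 + 313/g (N(g) = 313/g - 22/(-11) = 313/g - 22*(-1/11) = 313/g + 2 = 2 + 313/g)
1/(N(a) - 857490) = 1/((2 + 313/54) - 857490) = 1/(421/54 - 857490) = 1/(-46304039/54) = -54/46304039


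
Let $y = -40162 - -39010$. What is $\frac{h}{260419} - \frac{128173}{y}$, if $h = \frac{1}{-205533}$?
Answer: $\frac{762269017629491}{6851161385856} \approx 111.26$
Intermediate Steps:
$h = - \frac{1}{205533} \approx -4.8654 \cdot 10^{-6}$
$y = -1152$ ($y = -40162 + 39010 = -1152$)
$\frac{h}{260419} - \frac{128173}{y} = - \frac{1}{205533 \cdot 260419} - \frac{128173}{-1152} = \left(- \frac{1}{205533}\right) \frac{1}{260419} - - \frac{128173}{1152} = - \frac{1}{53524698327} + \frac{128173}{1152} = \frac{762269017629491}{6851161385856}$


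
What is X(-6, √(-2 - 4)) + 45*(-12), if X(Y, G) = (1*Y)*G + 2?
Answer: -538 - 6*I*√6 ≈ -538.0 - 14.697*I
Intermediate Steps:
X(Y, G) = 2 + G*Y (X(Y, G) = Y*G + 2 = G*Y + 2 = 2 + G*Y)
X(-6, √(-2 - 4)) + 45*(-12) = (2 + √(-2 - 4)*(-6)) + 45*(-12) = (2 + √(-6)*(-6)) - 540 = (2 + (I*√6)*(-6)) - 540 = (2 - 6*I*√6) - 540 = -538 - 6*I*√6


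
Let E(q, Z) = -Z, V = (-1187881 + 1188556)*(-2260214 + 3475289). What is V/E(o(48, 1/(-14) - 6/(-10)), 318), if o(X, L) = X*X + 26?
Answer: -273391875/106 ≈ -2.5792e+6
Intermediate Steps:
o(X, L) = 26 + X² (o(X, L) = X² + 26 = 26 + X²)
V = 820175625 (V = 675*1215075 = 820175625)
V/E(o(48, 1/(-14) - 6/(-10)), 318) = 820175625/((-1*318)) = 820175625/(-318) = 820175625*(-1/318) = -273391875/106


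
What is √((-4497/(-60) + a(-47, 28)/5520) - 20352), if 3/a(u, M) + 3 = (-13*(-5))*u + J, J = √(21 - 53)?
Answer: √230*√((114093282777 - 149239088*I*√2)/(-1529 + 2*I*√2))/920 ≈ 1.1659e-12 - 142.4*I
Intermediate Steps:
J = 4*I*√2 (J = √(-32) = 4*I*√2 ≈ 5.6569*I)
a(u, M) = 3/(-3 + 65*u + 4*I*√2) (a(u, M) = 3/(-3 + ((-13*(-5))*u + 4*I*√2)) = 3/(-3 + (65*u + 4*I*√2)) = 3/(-3 + 65*u + 4*I*√2))
√((-4497/(-60) + a(-47, 28)/5520) - 20352) = √((-4497/(-60) + (3/(-3 + 65*(-47) + 4*I*√2))/5520) - 20352) = √((-4497*(-1/60) + (3/(-3 - 3055 + 4*I*√2))*(1/5520)) - 20352) = √((1499/20 + (3/(-3058 + 4*I*√2))*(1/5520)) - 20352) = √((1499/20 + 1/(1840*(-3058 + 4*I*√2))) - 20352) = √(-405541/20 + 1/(1840*(-3058 + 4*I*√2)))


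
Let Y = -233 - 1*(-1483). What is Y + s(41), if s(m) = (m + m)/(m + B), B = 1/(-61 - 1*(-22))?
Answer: 1000349/799 ≈ 1252.0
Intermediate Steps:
B = -1/39 (B = 1/(-61 + 22) = 1/(-39) = -1/39 ≈ -0.025641)
s(m) = 2*m/(-1/39 + m) (s(m) = (m + m)/(m - 1/39) = (2*m)/(-1/39 + m) = 2*m/(-1/39 + m))
Y = 1250 (Y = -233 + 1483 = 1250)
Y + s(41) = 1250 + 78*41/(-1 + 39*41) = 1250 + 78*41/(-1 + 1599) = 1250 + 78*41/1598 = 1250 + 78*41*(1/1598) = 1250 + 1599/799 = 1000349/799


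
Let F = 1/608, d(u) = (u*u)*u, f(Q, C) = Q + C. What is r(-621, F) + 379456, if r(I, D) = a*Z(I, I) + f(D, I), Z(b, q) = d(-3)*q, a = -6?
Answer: 169165665/608 ≈ 2.7823e+5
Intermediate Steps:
f(Q, C) = C + Q
d(u) = u³ (d(u) = u²*u = u³)
F = 1/608 ≈ 0.0016447
Z(b, q) = -27*q (Z(b, q) = (-3)³*q = -27*q)
r(I, D) = D + 163*I (r(I, D) = -(-162)*I + (I + D) = 162*I + (D + I) = D + 163*I)
r(-621, F) + 379456 = (1/608 + 163*(-621)) + 379456 = (1/608 - 101223) + 379456 = -61543583/608 + 379456 = 169165665/608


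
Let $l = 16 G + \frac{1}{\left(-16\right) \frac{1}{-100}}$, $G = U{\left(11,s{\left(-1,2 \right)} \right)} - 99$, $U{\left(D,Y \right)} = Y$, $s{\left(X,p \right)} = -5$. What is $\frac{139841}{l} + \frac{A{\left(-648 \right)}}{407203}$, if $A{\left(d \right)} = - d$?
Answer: $- \frac{227770402004}{2700163093} \approx -84.354$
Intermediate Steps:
$G = -104$ ($G = -5 - 99 = -104$)
$l = - \frac{6631}{4}$ ($l = 16 \left(-104\right) + \frac{1}{\left(-16\right) \frac{1}{-100}} = -1664 + \frac{1}{\left(-16\right) \left(- \frac{1}{100}\right)} = -1664 + \frac{1}{\frac{4}{25}} = -1664 + \frac{25}{4} = - \frac{6631}{4} \approx -1657.8$)
$\frac{139841}{l} + \frac{A{\left(-648 \right)}}{407203} = \frac{139841}{- \frac{6631}{4}} + \frac{\left(-1\right) \left(-648\right)}{407203} = 139841 \left(- \frac{4}{6631}\right) + 648 \cdot \frac{1}{407203} = - \frac{559364}{6631} + \frac{648}{407203} = - \frac{227770402004}{2700163093}$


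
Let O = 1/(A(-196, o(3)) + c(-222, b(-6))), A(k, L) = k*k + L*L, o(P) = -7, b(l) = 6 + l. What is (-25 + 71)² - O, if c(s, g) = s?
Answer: 80922187/38243 ≈ 2116.0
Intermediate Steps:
A(k, L) = L² + k² (A(k, L) = k² + L² = L² + k²)
O = 1/38243 (O = 1/(((-7)² + (-196)²) - 222) = 1/((49 + 38416) - 222) = 1/(38465 - 222) = 1/38243 ≈ 2.6149e-5)
(-25 + 71)² - O = (-25 + 71)² - 1*1/38243 = 46² - 1/38243 = 2116 - 1/38243 = 80922187/38243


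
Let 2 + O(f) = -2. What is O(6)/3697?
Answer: -4/3697 ≈ -0.0010820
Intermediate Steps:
O(f) = -4 (O(f) = -2 - 2 = -4)
O(6)/3697 = -4/3697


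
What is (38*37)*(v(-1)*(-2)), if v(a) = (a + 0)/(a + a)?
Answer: -1406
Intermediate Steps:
v(a) = ½ (v(a) = a/((2*a)) = a*(1/(2*a)) = ½)
(38*37)*(v(-1)*(-2)) = (38*37)*((½)*(-2)) = 1406*(-1) = -1406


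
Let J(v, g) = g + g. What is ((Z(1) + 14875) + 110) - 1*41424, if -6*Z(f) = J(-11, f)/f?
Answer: -79318/3 ≈ -26439.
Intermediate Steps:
J(v, g) = 2*g
Z(f) = -⅓ (Z(f) = -2*f/(6*f) = -⅙*2 = -⅓)
((Z(1) + 14875) + 110) - 1*41424 = ((-⅓ + 14875) + 110) - 1*41424 = (44624/3 + 110) - 41424 = 44954/3 - 41424 = -79318/3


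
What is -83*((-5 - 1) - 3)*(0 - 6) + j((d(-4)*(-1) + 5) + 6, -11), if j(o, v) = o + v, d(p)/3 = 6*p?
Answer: -4410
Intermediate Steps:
d(p) = 18*p (d(p) = 3*(6*p) = 18*p)
-83*((-5 - 1) - 3)*(0 - 6) + j((d(-4)*(-1) + 5) + 6, -11) = -83*((-5 - 1) - 3)*(0 - 6) + ((((18*(-4))*(-1) + 5) + 6) - 11) = -83*(-6 - 3)*(-6) + (((-72*(-1) + 5) + 6) - 11) = -(-747)*(-6) + (((72 + 5) + 6) - 11) = -83*54 + ((77 + 6) - 11) = -4482 + (83 - 11) = -4482 + 72 = -4410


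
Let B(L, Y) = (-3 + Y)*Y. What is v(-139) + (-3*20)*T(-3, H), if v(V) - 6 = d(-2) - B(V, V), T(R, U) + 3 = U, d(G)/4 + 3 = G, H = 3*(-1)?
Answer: -19392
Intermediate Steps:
B(L, Y) = Y*(-3 + Y)
H = -3
d(G) = -12 + 4*G
T(R, U) = -3 + U
v(V) = -14 - V*(-3 + V) (v(V) = 6 + ((-12 + 4*(-2)) - V*(-3 + V)) = 6 + ((-12 - 8) - V*(-3 + V)) = 6 + (-20 - V*(-3 + V)) = -14 - V*(-3 + V))
v(-139) + (-3*20)*T(-3, H) = (-14 - 1*(-139)*(-3 - 139)) + (-3*20)*(-3 - 3) = (-14 - 1*(-139)*(-142)) - 60*(-6) = (-14 - 19738) + 360 = -19752 + 360 = -19392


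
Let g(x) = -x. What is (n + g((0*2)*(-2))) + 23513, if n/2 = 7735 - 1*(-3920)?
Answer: 46823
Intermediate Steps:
n = 23310 (n = 2*(7735 - 1*(-3920)) = 2*(7735 + 3920) = 2*11655 = 23310)
(n + g((0*2)*(-2))) + 23513 = (23310 - 0*2*(-2)) + 23513 = (23310 - 0*(-2)) + 23513 = (23310 - 1*0) + 23513 = (23310 + 0) + 23513 = 23310 + 23513 = 46823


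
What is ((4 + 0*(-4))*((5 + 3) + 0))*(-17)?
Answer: -544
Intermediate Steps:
((4 + 0*(-4))*((5 + 3) + 0))*(-17) = ((4 + 0)*(8 + 0))*(-17) = (4*8)*(-17) = 32*(-17) = -544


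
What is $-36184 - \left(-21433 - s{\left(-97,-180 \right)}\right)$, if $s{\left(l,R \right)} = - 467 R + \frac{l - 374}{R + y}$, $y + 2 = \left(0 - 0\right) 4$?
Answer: $\frac{12614709}{182} \approx 69312.0$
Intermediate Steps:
$y = -2$ ($y = -2 + \left(0 - 0\right) 4 = -2 + \left(0 + 0\right) 4 = -2 + 0 \cdot 4 = -2 + 0 = -2$)
$s{\left(l,R \right)} = - 467 R + \frac{-374 + l}{-2 + R}$ ($s{\left(l,R \right)} = - 467 R + \frac{l - 374}{R - 2} = - 467 R + \frac{-374 + l}{-2 + R}$)
$-36184 - \left(-21433 - s{\left(-97,-180 \right)}\right) = -36184 - \left(-21433 - \frac{-374 - 97 - 467 \left(-180\right)^{2} + 934 \left(-180\right)}{-2 - 180}\right) = -36184 - \left(-21433 - \frac{-374 - 97 - 15130800 - 168120}{-182}\right) = -36184 - \left(-21433 - - \frac{-374 - 97 - 15130800 - 168120}{182}\right) = -36184 - \left(-21433 - \left(- \frac{1}{182}\right) \left(-15299391\right)\right) = -36184 - \left(-21433 - \frac{15299391}{182}\right) = -36184 - - \frac{19200197}{182} = -36184 + \frac{19200197}{182} = \frac{12614709}{182}$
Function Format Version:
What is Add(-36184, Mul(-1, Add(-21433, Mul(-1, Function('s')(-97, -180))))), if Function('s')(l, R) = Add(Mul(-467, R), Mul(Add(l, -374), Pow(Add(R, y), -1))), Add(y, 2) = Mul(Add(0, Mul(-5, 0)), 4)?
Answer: Rational(12614709, 182) ≈ 69312.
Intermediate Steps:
y = -2 (y = Add(-2, Mul(Add(0, Mul(-5, 0)), 4)) = Add(-2, Mul(Add(0, 0), 4)) = Add(-2, Mul(0, 4)) = Add(-2, 0) = -2)
Function('s')(l, R) = Add(Mul(-467, R), Mul(Pow(Add(-2, R), -1), Add(-374, l))) (Function('s')(l, R) = Add(Mul(-467, R), Mul(Add(l, -374), Pow(Add(R, -2), -1))) = Add(Mul(-467, R), Mul(Add(-374, l), Pow(Add(-2, R), -1))) = Add(Mul(-467, R), Mul(Pow(Add(-2, R), -1), Add(-374, l))))
Add(-36184, Mul(-1, Add(-21433, Mul(-1, Function('s')(-97, -180))))) = Add(-36184, Mul(-1, Add(-21433, Mul(-1, Mul(Pow(Add(-2, -180), -1), Add(-374, -97, Mul(-467, Pow(-180, 2)), Mul(934, -180))))))) = Add(-36184, Mul(-1, Add(-21433, Mul(-1, Mul(Pow(-182, -1), Add(-374, -97, Mul(-467, 32400), -168120)))))) = Add(-36184, Mul(-1, Add(-21433, Mul(-1, Mul(Rational(-1, 182), Add(-374, -97, -15130800, -168120)))))) = Add(-36184, Mul(-1, Add(-21433, Mul(-1, Mul(Rational(-1, 182), -15299391))))) = Add(-36184, Mul(-1, Add(-21433, Mul(-1, Rational(15299391, 182))))) = Add(-36184, Mul(-1, Add(-21433, Rational(-15299391, 182)))) = Add(-36184, Mul(-1, Rational(-19200197, 182))) = Add(-36184, Rational(19200197, 182)) = Rational(12614709, 182)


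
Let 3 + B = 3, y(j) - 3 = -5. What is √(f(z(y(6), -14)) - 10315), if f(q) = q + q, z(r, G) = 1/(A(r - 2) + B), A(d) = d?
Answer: 23*I*√78/2 ≈ 101.57*I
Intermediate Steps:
y(j) = -2 (y(j) = 3 - 5 = -2)
B = 0 (B = -3 + 3 = 0)
z(r, G) = 1/(-2 + r) (z(r, G) = 1/((r - 2) + 0) = 1/((-2 + r) + 0) = 1/(-2 + r))
f(q) = 2*q
√(f(z(y(6), -14)) - 10315) = √(2/(-2 - 2) - 10315) = √(2/(-4) - 10315) = √(2*(-¼) - 10315) = √(-½ - 10315) = √(-20631/2) = 23*I*√78/2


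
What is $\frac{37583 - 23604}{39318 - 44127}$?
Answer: $- \frac{1997}{687} \approx -2.9068$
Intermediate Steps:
$\frac{37583 - 23604}{39318 - 44127} = \frac{13979}{-4809} = 13979 \left(- \frac{1}{4809}\right) = - \frac{1997}{687}$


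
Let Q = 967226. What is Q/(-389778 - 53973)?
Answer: -967226/443751 ≈ -2.1797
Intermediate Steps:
Q/(-389778 - 53973) = 967226/(-389778 - 53973) = 967226/(-443751) = 967226*(-1/443751) = -967226/443751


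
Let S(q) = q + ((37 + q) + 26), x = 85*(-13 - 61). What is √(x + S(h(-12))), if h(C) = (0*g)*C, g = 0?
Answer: I*√6227 ≈ 78.911*I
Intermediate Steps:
h(C) = 0 (h(C) = (0*0)*C = 0*C = 0)
x = -6290 (x = 85*(-74) = -6290)
S(q) = 63 + 2*q (S(q) = q + (63 + q) = 63 + 2*q)
√(x + S(h(-12))) = √(-6290 + (63 + 2*0)) = √(-6290 + (63 + 0)) = √(-6290 + 63) = √(-6227) = I*√6227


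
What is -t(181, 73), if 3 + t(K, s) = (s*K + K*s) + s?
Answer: -26496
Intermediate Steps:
t(K, s) = -3 + s + 2*K*s (t(K, s) = -3 + ((s*K + K*s) + s) = -3 + ((K*s + K*s) + s) = -3 + (2*K*s + s) = -3 + (s + 2*K*s) = -3 + s + 2*K*s)
-t(181, 73) = -(-3 + 73 + 2*181*73) = -(-3 + 73 + 26426) = -1*26496 = -26496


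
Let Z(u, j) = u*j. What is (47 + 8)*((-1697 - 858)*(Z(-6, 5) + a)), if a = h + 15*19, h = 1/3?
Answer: -107642150/3 ≈ -3.5881e+7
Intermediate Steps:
h = ⅓ ≈ 0.33333
Z(u, j) = j*u
a = 856/3 (a = ⅓ + 15*19 = ⅓ + 285 = 856/3 ≈ 285.33)
(47 + 8)*((-1697 - 858)*(Z(-6, 5) + a)) = (47 + 8)*((-1697 - 858)*(5*(-6) + 856/3)) = 55*(-2555*(-30 + 856/3)) = 55*(-2555*766/3) = 55*(-1957130/3) = -107642150/3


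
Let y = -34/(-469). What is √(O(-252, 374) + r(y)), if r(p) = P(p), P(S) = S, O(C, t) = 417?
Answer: √91739683/469 ≈ 20.422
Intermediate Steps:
y = 34/469 (y = -34*(-1/469) = 34/469 ≈ 0.072495)
r(p) = p
√(O(-252, 374) + r(y)) = √(417 + 34/469) = √(195607/469) = √91739683/469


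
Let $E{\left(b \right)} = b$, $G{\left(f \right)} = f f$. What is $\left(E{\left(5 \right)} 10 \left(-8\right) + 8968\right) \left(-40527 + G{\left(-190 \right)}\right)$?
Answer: $-37930536$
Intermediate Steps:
$G{\left(f \right)} = f^{2}$
$\left(E{\left(5 \right)} 10 \left(-8\right) + 8968\right) \left(-40527 + G{\left(-190 \right)}\right) = \left(5 \cdot 10 \left(-8\right) + 8968\right) \left(-40527 + \left(-190\right)^{2}\right) = \left(50 \left(-8\right) + 8968\right) \left(-40527 + 36100\right) = \left(-400 + 8968\right) \left(-4427\right) = 8568 \left(-4427\right) = -37930536$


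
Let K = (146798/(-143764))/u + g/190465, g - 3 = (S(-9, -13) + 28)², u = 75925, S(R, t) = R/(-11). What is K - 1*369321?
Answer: -9290508766120111011157/25155647460785050 ≈ -3.6932e+5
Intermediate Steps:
S(R, t) = -R/11 (S(R, t) = R*(-1/11) = -R/11)
g = 100852/121 (g = 3 + (-1/11*(-9) + 28)² = 3 + (9/11 + 28)² = 3 + (317/11)² = 3 + 100489/121 = 100852/121 ≈ 833.49)
K = 109744484439893/25155647460785050 (K = (146798/(-143764))/75925 + (100852/121)/190465 = (146798*(-1/143764))*(1/75925) + (100852/121)*(1/190465) = -73399/71882*1/75925 + 100852/23046265 = -73399/5457640850 + 100852/23046265 = 109744484439893/25155647460785050 ≈ 0.0043626)
K - 1*369321 = 109744484439893/25155647460785050 - 1*369321 = 109744484439893/25155647460785050 - 369321 = -9290508766120111011157/25155647460785050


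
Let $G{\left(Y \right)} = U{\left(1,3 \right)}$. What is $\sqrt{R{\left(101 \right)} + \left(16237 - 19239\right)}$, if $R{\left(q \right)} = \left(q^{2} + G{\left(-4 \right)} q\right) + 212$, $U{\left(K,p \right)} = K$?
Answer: $2 \sqrt{1878} \approx 86.672$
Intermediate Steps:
$G{\left(Y \right)} = 1$
$R{\left(q \right)} = 212 + q + q^{2}$ ($R{\left(q \right)} = \left(q^{2} + 1 q\right) + 212 = \left(q^{2} + q\right) + 212 = \left(q + q^{2}\right) + 212 = 212 + q + q^{2}$)
$\sqrt{R{\left(101 \right)} + \left(16237 - 19239\right)} = \sqrt{\left(212 + 101 + 101^{2}\right) + \left(16237 - 19239\right)} = \sqrt{\left(212 + 101 + 10201\right) + \left(16237 - 19239\right)} = \sqrt{10514 - 3002} = \sqrt{7512} = 2 \sqrt{1878}$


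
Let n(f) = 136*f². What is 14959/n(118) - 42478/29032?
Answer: -10000596213/6872106656 ≈ -1.4552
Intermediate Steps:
14959/n(118) - 42478/29032 = 14959/((136*118²)) - 42478/29032 = 14959/((136*13924)) - 42478*1/29032 = 14959/1893664 - 21239/14516 = -10000596213/6872106656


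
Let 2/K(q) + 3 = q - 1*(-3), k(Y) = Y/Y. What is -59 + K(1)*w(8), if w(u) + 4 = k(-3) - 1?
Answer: -67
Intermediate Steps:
k(Y) = 1
w(u) = -4 (w(u) = -4 + (1 - 1) = -4 + 0 = -4)
K(q) = 2/q (K(q) = 2/(-3 + (q - 1*(-3))) = 2/(-3 + (q + 3)) = 2/(-3 + (3 + q)) = 2/q)
-59 + K(1)*w(8) = -59 + (2/1)*(-4) = -59 + (2*1)*(-4) = -59 + 2*(-4) = -59 - 8 = -67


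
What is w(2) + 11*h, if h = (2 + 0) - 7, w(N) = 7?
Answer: -48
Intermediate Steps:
h = -5 (h = 2 - 7 = -5)
w(2) + 11*h = 7 + 11*(-5) = 7 - 55 = -48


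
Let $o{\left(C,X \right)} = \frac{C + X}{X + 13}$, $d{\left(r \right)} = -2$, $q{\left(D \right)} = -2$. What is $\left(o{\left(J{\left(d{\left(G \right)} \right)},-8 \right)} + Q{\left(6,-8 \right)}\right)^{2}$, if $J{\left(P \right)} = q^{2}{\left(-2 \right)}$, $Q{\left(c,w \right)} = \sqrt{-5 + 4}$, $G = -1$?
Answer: $\frac{\left(4 - 5 i\right)^{2}}{25} \approx -0.36 - 1.6 i$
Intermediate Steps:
$Q{\left(c,w \right)} = i$ ($Q{\left(c,w \right)} = \sqrt{-1} = i$)
$J{\left(P \right)} = 4$ ($J{\left(P \right)} = \left(-2\right)^{2} = 4$)
$o{\left(C,X \right)} = \frac{C + X}{13 + X}$
$\left(o{\left(J{\left(d{\left(G \right)} \right)},-8 \right)} + Q{\left(6,-8 \right)}\right)^{2} = \left(\frac{4 - 8}{13 - 8} + i\right)^{2} = \left(\frac{1}{5} \left(-4\right) + i\right)^{2} = \left(- \frac{4}{5} + i\right)^{2}$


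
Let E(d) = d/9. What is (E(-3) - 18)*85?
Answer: -4675/3 ≈ -1558.3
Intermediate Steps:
E(d) = d/9 (E(d) = d*(1/9) = d/9)
(E(-3) - 18)*85 = ((1/9)*(-3) - 18)*85 = (-1/3 - 18)*85 = -55/3*85 = -4675/3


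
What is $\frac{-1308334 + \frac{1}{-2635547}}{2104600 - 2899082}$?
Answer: $\frac{3448175748699}{2093894651654} \approx 1.6468$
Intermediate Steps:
$\frac{-1308334 + \frac{1}{-2635547}}{2104600 - 2899082} = \frac{-1308334 - \frac{1}{2635547}}{-794482} = \left(- \frac{3448175748699}{2635547}\right) \left(- \frac{1}{794482}\right) = \frac{3448175748699}{2093894651654}$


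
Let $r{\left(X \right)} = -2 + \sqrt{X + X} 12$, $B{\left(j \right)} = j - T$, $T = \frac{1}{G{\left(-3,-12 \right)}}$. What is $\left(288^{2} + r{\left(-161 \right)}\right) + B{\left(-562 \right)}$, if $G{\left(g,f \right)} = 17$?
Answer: $\frac{1400459}{17} + 12 i \sqrt{322} \approx 82380.0 + 215.33 i$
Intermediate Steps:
$T = \frac{1}{17} \approx 0.058824$
$B{\left(j \right)} = - \frac{1}{17} + j$ ($B{\left(j \right)} = j - \frac{1}{17} = - \frac{1}{17} + j$)
$r{\left(X \right)} = -2 + 12 \sqrt{2} \sqrt{X}$ ($r{\left(X \right)} = -2 + \sqrt{2 X} 12 = -2 + \sqrt{2} \sqrt{X} 12 = -2 + 12 \sqrt{2} \sqrt{X}$)
$\left(288^{2} + r{\left(-161 \right)}\right) + B{\left(-562 \right)} = \left(288^{2} - \left(2 - 12 \sqrt{2} \sqrt{-161}\right)\right) - \frac{9555}{17} = \left(82944 - \left(2 - 12 \sqrt{2} i \sqrt{161}\right)\right) - \frac{9555}{17} = \left(82944 - \left(2 - 12 i \sqrt{322}\right)\right) - \frac{9555}{17} = \left(82942 + 12 i \sqrt{322}\right) - \frac{9555}{17} = \frac{1400459}{17} + 12 i \sqrt{322}$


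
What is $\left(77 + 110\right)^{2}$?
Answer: $34969$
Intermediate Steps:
$\left(77 + 110\right)^{2} = 187^{2} = 34969$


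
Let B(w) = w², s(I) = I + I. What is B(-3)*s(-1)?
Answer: -18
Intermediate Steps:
s(I) = 2*I
B(-3)*s(-1) = (-3)²*(2*(-1)) = 9*(-2) = -18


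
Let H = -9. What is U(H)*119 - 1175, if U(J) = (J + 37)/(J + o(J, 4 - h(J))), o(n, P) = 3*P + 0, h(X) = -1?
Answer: -1859/3 ≈ -619.67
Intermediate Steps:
o(n, P) = 3*P
U(J) = (37 + J)/(15 + J) (U(J) = (J + 37)/(J + 3*(4 - 1*(-1))) = (37 + J)/(J + 3*(4 + 1)) = (37 + J)/(J + 3*5) = (37 + J)/(J + 15) = (37 + J)/(15 + J))
U(H)*119 - 1175 = ((37 - 9)/(15 - 9))*119 - 1175 = (28/6)*119 - 1175 = ((1/6)*28)*119 - 1175 = (14/3)*119 - 1175 = 1666/3 - 1175 = -1859/3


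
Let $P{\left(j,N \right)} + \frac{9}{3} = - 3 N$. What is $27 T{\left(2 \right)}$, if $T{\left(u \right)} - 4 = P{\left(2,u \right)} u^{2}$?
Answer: $-864$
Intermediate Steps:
$P{\left(j,N \right)} = -3 - 3 N$
$T{\left(u \right)} = 4 + u^{2} \left(-3 - 3 u\right)$ ($T{\left(u \right)} = 4 + \left(-3 - 3 u\right) u^{2} = 4 + u^{2} \left(-3 - 3 u\right)$)
$27 T{\left(2 \right)} = 27 \left(4 - 3 \cdot 2^{2} \left(1 + 2\right)\right) = 27 \left(4 - 12 \cdot 3\right) = 27 \left(4 - 36\right) = 27 \left(-32\right) = -864$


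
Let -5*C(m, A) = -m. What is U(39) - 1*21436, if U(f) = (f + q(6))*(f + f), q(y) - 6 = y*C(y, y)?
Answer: -86822/5 ≈ -17364.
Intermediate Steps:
C(m, A) = m/5 (C(m, A) = -(-1)*m/5 = m/5)
q(y) = 6 + y²/5 (q(y) = 6 + y*(y/5) = 6 + y²/5)
U(f) = 2*f*(66/5 + f) (U(f) = (f + (6 + (⅕)*6²))*(f + f) = (f + (6 + (⅕)*36))*(2*f) = (f + (6 + 36/5))*(2*f) = (f + 66/5)*(2*f) = (66/5 + f)*(2*f) = 2*f*(66/5 + f))
U(39) - 1*21436 = (⅖)*39*(66 + 5*39) - 1*21436 = (⅖)*39*(66 + 195) - 21436 = (⅖)*39*261 - 21436 = 20358/5 - 21436 = -86822/5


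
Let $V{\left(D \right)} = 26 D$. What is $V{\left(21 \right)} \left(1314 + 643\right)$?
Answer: $1068522$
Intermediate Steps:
$V{\left(21 \right)} \left(1314 + 643\right) = 26 \cdot 21 \left(1314 + 643\right) = 546 \cdot 1957 = 1068522$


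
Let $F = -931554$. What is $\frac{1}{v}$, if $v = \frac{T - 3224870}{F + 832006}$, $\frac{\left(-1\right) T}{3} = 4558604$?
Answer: $\frac{49774}{8450341} \approx 0.0058902$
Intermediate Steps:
$T = -13675812$ ($T = \left(-3\right) 4558604 = -13675812$)
$v = \frac{8450341}{49774}$ ($v = \frac{-13675812 - 3224870}{-931554 + 832006} = - \frac{16900682}{-99548} = \left(-16900682\right) \left(- \frac{1}{99548}\right) = \frac{8450341}{49774} \approx 169.77$)
$\frac{1}{v} = \frac{1}{\frac{8450341}{49774}} = \frac{49774}{8450341}$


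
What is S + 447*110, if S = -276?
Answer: 48894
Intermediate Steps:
S + 447*110 = -276 + 447*110 = -276 + 49170 = 48894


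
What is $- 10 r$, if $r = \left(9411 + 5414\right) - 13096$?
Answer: $-17290$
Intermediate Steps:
$r = 1729$ ($r = 14825 - 13096 = 1729$)
$- 10 r = \left(-10\right) 1729 = -17290$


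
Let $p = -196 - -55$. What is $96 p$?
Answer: $-13536$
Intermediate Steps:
$p = -141$ ($p = -196 + 55 = -141$)
$96 p = 96 \left(-141\right) = -13536$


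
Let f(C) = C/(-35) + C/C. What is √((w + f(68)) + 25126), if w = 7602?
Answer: √40090645/35 ≈ 180.91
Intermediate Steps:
f(C) = 1 - C/35 (f(C) = C*(-1/35) + 1 = -C/35 + 1 = 1 - C/35)
√((w + f(68)) + 25126) = √((7602 + (1 - 1/35*68)) + 25126) = √((7602 + (1 - 68/35)) + 25126) = √((7602 - 33/35) + 25126) = √(266037/35 + 25126) = √(1145447/35) = √40090645/35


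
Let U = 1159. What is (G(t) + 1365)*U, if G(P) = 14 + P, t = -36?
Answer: 1556537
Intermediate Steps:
(G(t) + 1365)*U = ((14 - 36) + 1365)*1159 = (-22 + 1365)*1159 = 1343*1159 = 1556537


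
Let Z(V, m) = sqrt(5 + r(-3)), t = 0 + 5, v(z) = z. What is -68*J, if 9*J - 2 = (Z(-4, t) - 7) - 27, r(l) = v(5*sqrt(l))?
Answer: 2176/9 - 68*sqrt(5 + 5*I*sqrt(3))/9 ≈ 221.09 - 11.946*I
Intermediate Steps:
r(l) = 5*sqrt(l)
t = 5
Z(V, m) = sqrt(5 + 5*I*sqrt(3)) (Z(V, m) = sqrt(5 + 5*sqrt(-3)) = sqrt(5 + 5*(I*sqrt(3))) = sqrt(5 + 5*I*sqrt(3)))
J = -32/9 + sqrt(5 + 5*I*sqrt(3))/9 (J = 2/9 + ((sqrt(5 + 5*I*sqrt(3)) - 7) - 27)/9 = 2/9 + ((-7 + sqrt(5 + 5*I*sqrt(3))) - 27)/9 = 2/9 + (-34 + sqrt(5 + 5*I*sqrt(3)))/9 = 2/9 + (-34/9 + sqrt(5 + 5*I*sqrt(3))/9) = -32/9 + sqrt(5 + 5*I*sqrt(3))/9 ≈ -3.2513 + 0.17568*I)
-68*J = -68*(-32/9 + sqrt(5 + 5*I*sqrt(3))/9) = 2176/9 - 68*sqrt(5 + 5*I*sqrt(3))/9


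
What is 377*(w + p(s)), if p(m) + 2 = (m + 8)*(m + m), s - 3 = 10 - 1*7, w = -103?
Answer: 23751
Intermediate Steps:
s = 6 (s = 3 + (10 - 1*7) = 3 + (10 - 7) = 3 + 3 = 6)
p(m) = -2 + 2*m*(8 + m) (p(m) = -2 + (m + 8)*(m + m) = -2 + (8 + m)*(2*m) = -2 + 2*m*(8 + m))
377*(w + p(s)) = 377*(-103 + (-2 + 2*6² + 16*6)) = 377*(-103 + (-2 + 2*36 + 96)) = 377*(-103 + (-2 + 72 + 96)) = 377*(-103 + 166) = 377*63 = 23751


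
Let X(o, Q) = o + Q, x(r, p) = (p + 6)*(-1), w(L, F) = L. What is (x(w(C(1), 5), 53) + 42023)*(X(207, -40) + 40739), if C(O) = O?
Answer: 1716579384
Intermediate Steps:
x(r, p) = -6 - p (x(r, p) = (6 + p)*(-1) = -6 - p)
X(o, Q) = Q + o
(x(w(C(1), 5), 53) + 42023)*(X(207, -40) + 40739) = ((-6 - 1*53) + 42023)*((-40 + 207) + 40739) = ((-6 - 53) + 42023)*(167 + 40739) = (-59 + 42023)*40906 = 41964*40906 = 1716579384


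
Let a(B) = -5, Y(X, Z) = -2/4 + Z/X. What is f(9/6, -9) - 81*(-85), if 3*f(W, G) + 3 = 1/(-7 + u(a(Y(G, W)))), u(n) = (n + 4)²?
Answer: 123911/18 ≈ 6883.9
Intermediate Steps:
Y(X, Z) = -½ + Z/X (Y(X, Z) = -2*¼ + Z/X = -½ + Z/X)
u(n) = (4 + n)²
f(W, G) = -19/18 (f(W, G) = -1 + 1/(3*(-7 + (4 - 5)²)) = -1 + 1/(3*(-7 + (-1)²)) = -1 + 1/(3*(-7 + 1)) = -1 + (⅓)/(-6) = -1 + (⅓)*(-⅙) = -1 - 1/18 = -19/18)
f(9/6, -9) - 81*(-85) = -19/18 - 81*(-85) = -19/18 + 6885 = 123911/18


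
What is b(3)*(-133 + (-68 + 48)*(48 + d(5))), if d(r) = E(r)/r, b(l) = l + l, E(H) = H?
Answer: -6678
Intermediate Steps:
b(l) = 2*l
d(r) = 1 (d(r) = r/r = 1)
b(3)*(-133 + (-68 + 48)*(48 + d(5))) = (2*3)*(-133 + (-68 + 48)*(48 + 1)) = 6*(-133 - 20*49) = 6*(-133 - 980) = 6*(-1113) = -6678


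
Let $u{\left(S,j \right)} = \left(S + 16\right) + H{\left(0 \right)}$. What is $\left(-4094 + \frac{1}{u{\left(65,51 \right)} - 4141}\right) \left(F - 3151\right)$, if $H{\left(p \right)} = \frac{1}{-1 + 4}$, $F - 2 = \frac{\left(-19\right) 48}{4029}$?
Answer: $\frac{210881938641719}{16356397} \approx 1.2893 \cdot 10^{7}$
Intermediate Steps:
$F = \frac{2382}{1343}$ ($F = 2 + \frac{\left(-19\right) 48}{4029} = 2 - \frac{304}{1343} = \frac{2382}{1343} \approx 1.7736$)
$H{\left(p \right)} = \frac{1}{3}$
$u{\left(S,j \right)} = \frac{49}{3} + S$ ($u{\left(S,j \right)} = \left(S + 16\right) + \frac{1}{3} = \left(16 + S\right) + \frac{1}{3} = \frac{49}{3} + S$)
$\left(-4094 + \frac{1}{u{\left(65,51 \right)} - 4141}\right) \left(F - 3151\right) = \left(-4094 + \frac{1}{\left(\frac{49}{3} + 65\right) - 4141}\right) \left(\frac{2382}{1343} - 3151\right) = \left(-4094 + \frac{1}{\frac{244}{3} - 4141}\right) \left(- \frac{4229411}{1343}\right) = \left(-4094 + \frac{1}{- \frac{12179}{3}}\right) \left(- \frac{4229411}{1343}\right) = \left(-4094 - \frac{3}{12179}\right) \left(- \frac{4229411}{1343}\right) = \left(- \frac{49860829}{12179}\right) \left(- \frac{4229411}{1343}\right) = \frac{210881938641719}{16356397}$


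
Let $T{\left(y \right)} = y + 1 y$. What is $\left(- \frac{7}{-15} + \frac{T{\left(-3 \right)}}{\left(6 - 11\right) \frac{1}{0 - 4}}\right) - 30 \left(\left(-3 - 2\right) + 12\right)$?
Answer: $- \frac{643}{3} \approx -214.33$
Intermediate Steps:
$T{\left(y \right)} = 2 y$ ($T{\left(y \right)} = y + y = 2 y$)
$\left(- \frac{7}{-15} + \frac{T{\left(-3 \right)}}{\left(6 - 11\right) \frac{1}{0 - 4}}\right) - 30 \left(\left(-3 - 2\right) + 12\right) = \left(- \frac{7}{-15} + \frac{2 \left(-3\right)}{\left(6 - 11\right) \frac{1}{0 - 4}}\right) - 30 \left(\left(-3 - 2\right) + 12\right) = \left(\left(-7\right) \left(- \frac{1}{15}\right) - \frac{6}{\left(-5\right) \frac{1}{-4}}\right) - 30 \left(-5 + 12\right) = \left(\frac{7}{15} - \frac{6}{\left(-5\right) \left(- \frac{1}{4}\right)}\right) - 210 = \left(\frac{7}{15} - \frac{6}{\frac{5}{4}}\right) - 210 = \left(\frac{7}{15} - \frac{24}{5}\right) - 210 = - \frac{13}{3} - 210 = - \frac{643}{3}$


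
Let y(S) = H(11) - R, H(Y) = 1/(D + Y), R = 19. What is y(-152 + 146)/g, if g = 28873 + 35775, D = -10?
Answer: -9/32324 ≈ -0.00027843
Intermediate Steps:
g = 64648
H(Y) = 1/(-10 + Y)
y(S) = -18 (y(S) = 1/(-10 + 11) - 1*19 = 1/1 - 19 = 1 - 19 = -18)
y(-152 + 146)/g = -18/64648 = -18*1/64648 = -9/32324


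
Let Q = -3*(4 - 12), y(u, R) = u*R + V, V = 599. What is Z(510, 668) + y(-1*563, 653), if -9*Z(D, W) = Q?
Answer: -1101128/3 ≈ -3.6704e+5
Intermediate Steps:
y(u, R) = 599 + R*u (y(u, R) = u*R + 599 = R*u + 599 = 599 + R*u)
Q = 24 (Q = -3*(-8) = 24)
Z(D, W) = -8/3 (Z(D, W) = -⅑*24 = -8/3)
Z(510, 668) + y(-1*563, 653) = -8/3 + (599 + 653*(-1*563)) = -8/3 + (599 + 653*(-563)) = -8/3 + (599 - 367639) = -8/3 - 367040 = -1101128/3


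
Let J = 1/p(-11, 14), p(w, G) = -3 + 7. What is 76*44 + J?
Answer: 13377/4 ≈ 3344.3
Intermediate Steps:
p(w, G) = 4
J = ¼ (J = 1/4 = ¼ ≈ 0.25000)
76*44 + J = 76*44 + ¼ = 3344 + ¼ = 13377/4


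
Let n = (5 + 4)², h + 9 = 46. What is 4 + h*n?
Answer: 3001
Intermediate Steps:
h = 37 (h = -9 + 46 = 37)
n = 81 (n = 9² = 81)
4 + h*n = 4 + 37*81 = 4 + 2997 = 3001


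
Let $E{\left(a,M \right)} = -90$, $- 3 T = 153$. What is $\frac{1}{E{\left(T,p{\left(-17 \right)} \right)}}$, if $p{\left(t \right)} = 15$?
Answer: $- \frac{1}{90} \approx -0.011111$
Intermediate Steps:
$T = -51$ ($T = \left(- \frac{1}{3}\right) 153 = -51$)
$\frac{1}{E{\left(T,p{\left(-17 \right)} \right)}} = \frac{1}{-90} = - \frac{1}{90}$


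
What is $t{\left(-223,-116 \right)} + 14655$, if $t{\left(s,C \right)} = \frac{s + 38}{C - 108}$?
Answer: $\frac{3282905}{224} \approx 14656.0$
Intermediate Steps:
$t{\left(s,C \right)} = \frac{38 + s}{-108 + C}$
$t{\left(-223,-116 \right)} + 14655 = \frac{38 - 223}{-108 - 116} + 14655 = \frac{1}{-224} \left(-185\right) + 14655 = \left(- \frac{1}{224}\right) \left(-185\right) + 14655 = \frac{185}{224} + 14655 = \frac{3282905}{224}$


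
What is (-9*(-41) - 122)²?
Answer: 61009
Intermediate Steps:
(-9*(-41) - 122)² = (369 - 122)² = 247² = 61009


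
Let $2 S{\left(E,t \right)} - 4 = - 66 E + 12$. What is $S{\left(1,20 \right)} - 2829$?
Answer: $-2854$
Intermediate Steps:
$S{\left(E,t \right)} = 8 - 33 E$ ($S{\left(E,t \right)} = 2 + \frac{- 66 E + 12}{2} = 2 + \frac{12 - 66 E}{2} = 2 - \left(-6 + 33 E\right) = 8 - 33 E$)
$S{\left(1,20 \right)} - 2829 = \left(8 - 33\right) - 2829 = -25 - 2829 = -2854$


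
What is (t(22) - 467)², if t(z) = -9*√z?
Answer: 219871 + 8406*√22 ≈ 2.5930e+5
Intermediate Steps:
(t(22) - 467)² = (-9*√22 - 467)² = (-467 - 9*√22)²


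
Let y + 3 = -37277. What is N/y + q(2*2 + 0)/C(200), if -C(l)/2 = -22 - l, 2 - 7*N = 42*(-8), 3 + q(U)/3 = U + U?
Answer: 156847/4827760 ≈ 0.032489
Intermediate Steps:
y = -37280 (y = -3 - 37277 = -37280)
q(U) = -9 + 6*U (q(U) = -9 + 3*(U + U) = -9 + 3*(2*U) = -9 + 6*U)
N = 338/7 (N = 2/7 - 6*(-8) = 2/7 - ⅐*(-336) = 2/7 + 48 = 338/7 ≈ 48.286)
C(l) = 44 + 2*l (C(l) = -2*(-22 - l) = 44 + 2*l)
N/y + q(2*2 + 0)/C(200) = (338/7)/(-37280) + (-9 + 6*(2*2 + 0))/(44 + 2*200) = (338/7)*(-1/37280) + (-9 + 6*(4 + 0))/(44 + 400) = -169/130480 + (-9 + 6*4)/444 = -169/130480 + (-9 + 24)*(1/444) = -169/130480 + 15*(1/444) = -169/130480 + 5/148 = 156847/4827760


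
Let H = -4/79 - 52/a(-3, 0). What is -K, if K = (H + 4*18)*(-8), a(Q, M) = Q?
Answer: 169280/237 ≈ 714.26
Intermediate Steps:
H = 4096/237 (H = -4/79 - 52/(-3) = -4*1/79 - 52*(-⅓) = -4/79 + 52/3 = 4096/237 ≈ 17.283)
K = -169280/237 (K = (4096/237 + 4*18)*(-8) = (4096/237 + 72)*(-8) = (21160/237)*(-8) = -169280/237 ≈ -714.26)
-K = -1*(-169280/237) = 169280/237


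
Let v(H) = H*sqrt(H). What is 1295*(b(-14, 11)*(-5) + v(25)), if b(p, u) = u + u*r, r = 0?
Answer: 90650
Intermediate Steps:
v(H) = H**(3/2)
b(p, u) = u (b(p, u) = u + u*0 = u + 0 = u)
1295*(b(-14, 11)*(-5) + v(25)) = 1295*(11*(-5) + 25**(3/2)) = 1295*(-55 + 125) = 1295*70 = 90650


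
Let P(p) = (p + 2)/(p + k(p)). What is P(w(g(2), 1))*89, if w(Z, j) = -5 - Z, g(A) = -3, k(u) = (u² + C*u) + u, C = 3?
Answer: 0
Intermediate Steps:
k(u) = u² + 4*u (k(u) = (u² + 3*u) + u = u² + 4*u)
P(p) = (2 + p)/(p + p*(4 + p)) (P(p) = (p + 2)/(p + p*(4 + p)) = (2 + p)/(p + p*(4 + p)))
P(w(g(2), 1))*89 = ((2 + (-5 - 1*(-3)))/((-5 - 1*(-3))*(5 + (-5 - 1*(-3)))))*89 = ((2 + (-5 + 3))/((-5 + 3)*(5 + (-5 + 3))))*89 = ((2 - 2)/((-2)*(5 - 2)))*89 = -½*0/3*89 = -½*⅓*0*89 = 0*89 = 0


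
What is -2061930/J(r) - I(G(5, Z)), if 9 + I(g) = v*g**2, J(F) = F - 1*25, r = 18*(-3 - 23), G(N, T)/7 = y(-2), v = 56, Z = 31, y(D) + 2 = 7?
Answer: -1867849/29 ≈ -64409.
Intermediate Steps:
y(D) = 5 (y(D) = -2 + 7 = 5)
G(N, T) = 35 (G(N, T) = 7*5 = 35)
r = -468 (r = 18*(-26) = -468)
J(F) = -25 + F (J(F) = F - 25 = -25 + F)
I(g) = -9 + 56*g**2
-2061930/J(r) - I(G(5, Z)) = -2061930/(-25 - 468) - (-9 + 56*35**2) = -2061930/(-493) - (-9 + 56*1225) = -2061930*(-1/493) - (-9 + 68600) = 121290/29 - 1*68591 = 121290/29 - 68591 = -1867849/29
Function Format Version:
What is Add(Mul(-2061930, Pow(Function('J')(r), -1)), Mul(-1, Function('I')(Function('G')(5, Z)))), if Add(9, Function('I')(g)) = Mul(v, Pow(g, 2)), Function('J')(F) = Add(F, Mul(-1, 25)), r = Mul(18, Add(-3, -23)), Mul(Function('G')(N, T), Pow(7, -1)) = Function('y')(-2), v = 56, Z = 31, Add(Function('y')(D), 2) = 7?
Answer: Rational(-1867849, 29) ≈ -64409.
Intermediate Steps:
Function('y')(D) = 5 (Function('y')(D) = Add(-2, 7) = 5)
Function('G')(N, T) = 35 (Function('G')(N, T) = Mul(7, 5) = 35)
r = -468 (r = Mul(18, -26) = -468)
Function('J')(F) = Add(-25, F) (Function('J')(F) = Add(F, -25) = Add(-25, F))
Function('I')(g) = Add(-9, Mul(56, Pow(g, 2)))
Add(Mul(-2061930, Pow(Function('J')(r), -1)), Mul(-1, Function('I')(Function('G')(5, Z)))) = Add(Mul(-2061930, Pow(Add(-25, -468), -1)), Mul(-1, Add(-9, Mul(56, Pow(35, 2))))) = Add(Mul(-2061930, Pow(-493, -1)), Mul(-1, Add(-9, Mul(56, 1225)))) = Add(Mul(-2061930, Rational(-1, 493)), Mul(-1, Add(-9, 68600))) = Add(Rational(121290, 29), Mul(-1, 68591)) = Add(Rational(121290, 29), -68591) = Rational(-1867849, 29)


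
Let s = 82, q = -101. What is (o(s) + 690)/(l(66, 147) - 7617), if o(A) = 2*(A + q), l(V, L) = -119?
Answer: -163/1934 ≈ -0.084281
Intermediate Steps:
o(A) = -202 + 2*A (o(A) = 2*(A - 101) = 2*(-101 + A) = -202 + 2*A)
(o(s) + 690)/(l(66, 147) - 7617) = ((-202 + 2*82) + 690)/(-119 - 7617) = ((-202 + 164) + 690)/(-7736) = (-38 + 690)*(-1/7736) = 652*(-1/7736) = -163/1934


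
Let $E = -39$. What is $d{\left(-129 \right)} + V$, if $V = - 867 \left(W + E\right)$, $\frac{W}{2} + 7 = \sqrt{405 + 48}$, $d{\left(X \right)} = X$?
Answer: $45822 - 1734 \sqrt{453} \approx 8915.9$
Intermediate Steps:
$W = -14 + 2 \sqrt{453}$ ($W = -14 + 2 \sqrt{405 + 48} = -14 + 2 \sqrt{453} \approx 28.568$)
$V = 45951 - 1734 \sqrt{453}$ ($V = - 867 \left(\left(-14 + 2 \sqrt{453}\right) - 39\right) = - 867 \left(-53 + 2 \sqrt{453}\right) = 45951 - 1734 \sqrt{453} \approx 9044.9$)
$d{\left(-129 \right)} + V = -129 + \left(45951 - 1734 \sqrt{453}\right) = 45822 - 1734 \sqrt{453}$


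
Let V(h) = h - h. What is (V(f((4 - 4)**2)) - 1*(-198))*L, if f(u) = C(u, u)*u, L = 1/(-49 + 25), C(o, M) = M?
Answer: -33/4 ≈ -8.2500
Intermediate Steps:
L = -1/24 (L = 1/(-24) = -1/24 ≈ -0.041667)
f(u) = u**2 (f(u) = u*u = u**2)
V(h) = 0
(V(f((4 - 4)**2)) - 1*(-198))*L = (0 - 1*(-198))*(-1/24) = (0 + 198)*(-1/24) = 198*(-1/24) = -33/4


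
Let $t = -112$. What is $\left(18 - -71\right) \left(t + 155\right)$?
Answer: $3827$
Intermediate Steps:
$\left(18 - -71\right) \left(t + 155\right) = \left(18 - -71\right) \left(-112 + 155\right) = \left(18 + 71\right) 43 = 89 \cdot 43 = 3827$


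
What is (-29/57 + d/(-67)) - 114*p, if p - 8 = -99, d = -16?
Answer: 39617275/3819 ≈ 10374.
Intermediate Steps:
p = -91 (p = 8 - 99 = -91)
(-29/57 + d/(-67)) - 114*p = (-29/57 - 16/(-67)) - 114*(-91) = (-29*1/57 - 16*(-1/67)) + 10374 = (-29/57 + 16/67) + 10374 = -1031/3819 + 10374 = 39617275/3819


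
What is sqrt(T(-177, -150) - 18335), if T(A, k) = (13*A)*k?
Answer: sqrt(326815) ≈ 571.68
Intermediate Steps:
T(A, k) = 13*A*k
sqrt(T(-177, -150) - 18335) = sqrt(13*(-177)*(-150) - 18335) = sqrt(345150 - 18335) = sqrt(326815)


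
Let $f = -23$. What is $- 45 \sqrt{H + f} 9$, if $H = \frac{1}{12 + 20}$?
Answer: $- \frac{2835 i \sqrt{30}}{8} \approx - 1941.0 i$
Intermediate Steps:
$H = \frac{1}{32} \approx 0.03125$
$- 45 \sqrt{H + f} 9 = - 45 \sqrt{\frac{1}{32} - 23} \cdot 9 = - 45 \sqrt{- \frac{735}{32}} \cdot 9 = - 45 \frac{7 i \sqrt{30}}{8} \cdot 9 = - \frac{315 i \sqrt{30}}{8} \cdot 9 = - \frac{2835 i \sqrt{30}}{8}$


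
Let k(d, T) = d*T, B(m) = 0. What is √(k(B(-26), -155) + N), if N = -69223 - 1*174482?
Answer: I*√243705 ≈ 493.67*I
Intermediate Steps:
k(d, T) = T*d
N = -243705 (N = -69223 - 174482 = -243705)
√(k(B(-26), -155) + N) = √(-155*0 - 243705) = √(0 - 243705) = √(-243705) = I*√243705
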